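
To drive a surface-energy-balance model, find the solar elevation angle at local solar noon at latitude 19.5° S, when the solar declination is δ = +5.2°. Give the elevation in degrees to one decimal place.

65.3°

At local noon the hour angle is zero, so the zenith angle equals |ϕ − δ| = |-19.5° − (+5.200°)| = 24.700°.
Elevation = 90° − 24.700° = 65.3°.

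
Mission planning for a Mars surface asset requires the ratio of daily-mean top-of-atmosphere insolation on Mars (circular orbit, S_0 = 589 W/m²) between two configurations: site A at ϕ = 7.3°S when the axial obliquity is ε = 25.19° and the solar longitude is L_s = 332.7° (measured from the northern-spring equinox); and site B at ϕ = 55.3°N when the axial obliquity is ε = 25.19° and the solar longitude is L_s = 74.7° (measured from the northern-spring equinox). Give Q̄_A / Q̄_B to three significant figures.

— Configuration A (ϕ=-7.3°):
Solar declination: sin δ = sin ε · sin L_s = sin 25.19° × sin 332.7° = -0.19521, so δ = -11.257°.
cos h₀ = −tan(-7.3°) tan(-11.257°) = -0.0255, h₀ = 1.5963 rad.
Bracket: h₀ sin ϕ sin δ + cos ϕ cos δ sin h₀ = 1.5963×-0.12706×-0.19521 + 0.99189×0.98076×0.99967 = 0.039594 + 0.972485 = 1.012079.
Q̄ = (S_0/π) × [bracket] = (589/π) × 1.012079 = 189.75 W/m².
— Configuration B (ϕ=+55.3°):
Solar declination: sin δ = sin ε · sin L_s = sin 25.19° × sin 74.7° = 0.41054, so δ = +24.239°.
cos h₀ = −tan(+55.3°) tan(+24.239°) = -0.6502, h₀ = 2.2787 rad.
Bracket: h₀ sin ϕ sin δ + cos ϕ cos δ sin h₀ = 2.2787×0.82214×0.41054 + 0.56928×0.91184×0.75976 = 0.769110 + 0.394386 = 1.163496.
Q̄ = (S_0/π) × [bracket] = (589/π) × 1.163496 = 218.14 W/m².
Ratio Q̄_A / Q̄_B = 189.75 / 218.14 = 0.8699.

Q̄_A / Q̄_B ≈ 0.870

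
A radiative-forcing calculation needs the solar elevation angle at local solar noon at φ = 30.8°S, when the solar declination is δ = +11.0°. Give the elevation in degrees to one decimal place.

At local noon the hour angle is zero, so the zenith angle equals |φ − δ| = |-30.8° − (+11.000°)| = 41.800°.
Elevation = 90° − 41.800° = 48.2°.

48.2°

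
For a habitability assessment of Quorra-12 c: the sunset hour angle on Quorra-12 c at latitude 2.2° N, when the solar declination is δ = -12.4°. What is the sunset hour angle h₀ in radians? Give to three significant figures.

h₀ = 1.56 rad

cos h₀ = −tan ϕ · tan δ = −tan(+2.2°) × tan(-12.400°) = 0.0084, so h₀ = 1.5623 rad = 89.52°.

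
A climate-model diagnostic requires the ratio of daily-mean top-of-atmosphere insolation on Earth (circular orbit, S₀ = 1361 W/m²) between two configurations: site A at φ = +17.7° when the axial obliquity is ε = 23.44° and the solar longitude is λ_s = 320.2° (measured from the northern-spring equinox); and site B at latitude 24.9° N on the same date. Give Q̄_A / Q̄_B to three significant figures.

— Configuration A (φ=+17.7°):
Solar declination: sin δ = sin ε · sin λ_s = sin 23.44° × sin 320.2° = -0.25463, so δ = -14.752°.
cos H₀ = −tan(+17.7°) tan(-14.752°) = 0.0840, H₀ = 1.4867 rad.
Bracket: H₀ sin φ sin δ + cos φ cos δ sin H₀ = 1.4867×0.30403×-0.25463 + 0.95266×0.96704×0.99646 = -0.115093 + 0.917999 = 0.802906.
Q̄ = (S₀/π) × [bracket] = (1361/π) × 0.802906 = 347.83 W/m².
— Configuration B (φ=+24.9°):
cos H₀ = −tan(+24.9°) tan(-14.752°) = 0.1222, H₀ = 1.4483 rad.
Bracket: H₀ sin φ sin δ + cos φ cos δ sin H₀ = 1.4483×0.42104×-0.25463 + 0.90704×0.96704×0.99250 = -0.155271 + 0.870565 = 0.715294.
Q̄ = (S₀/π) × [bracket] = (1361/π) × 0.715294 = 309.88 W/m².
Ratio Q̄_A / Q̄_B = 347.83 / 309.88 = 1.122.

Q̄_A / Q̄_B ≈ 1.12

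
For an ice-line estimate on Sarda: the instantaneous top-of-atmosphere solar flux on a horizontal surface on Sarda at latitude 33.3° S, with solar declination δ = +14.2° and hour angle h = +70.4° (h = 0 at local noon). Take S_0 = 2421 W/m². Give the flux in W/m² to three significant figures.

332 W/m²

cos θ_z = sin ϕ sin δ + cos ϕ cos δ cos h = -0.134679 + 0.271806 = 0.137127.
Flux = S_0 · cos θ_z = 2421 × 0.137127 = 332.0 W/m².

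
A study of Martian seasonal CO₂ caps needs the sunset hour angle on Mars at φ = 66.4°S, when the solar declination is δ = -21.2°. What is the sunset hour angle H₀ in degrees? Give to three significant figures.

H₀ = 153°

cos H₀ = −tan φ · tan δ = −tan(-66.4°) × tan(-21.200°) = -0.8878, so H₀ = 2.6634 rad = 152.60°.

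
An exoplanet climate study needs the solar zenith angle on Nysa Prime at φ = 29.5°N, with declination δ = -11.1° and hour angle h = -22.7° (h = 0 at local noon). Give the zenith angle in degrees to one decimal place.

θ_z = 46.1°

cos θ_z = sin φ sin δ + cos φ cos δ cos h = -0.094802 + 0.787915 = 0.693113.
θ_z = arccos(0.693113) = 46.1°.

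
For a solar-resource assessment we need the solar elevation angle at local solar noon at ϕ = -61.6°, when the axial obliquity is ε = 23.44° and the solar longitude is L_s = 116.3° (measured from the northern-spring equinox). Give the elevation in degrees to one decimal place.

Solar declination: sin δ = sin ε · sin L_s = sin 23.44° × sin 116.3° = 0.35661, so δ = +20.892°.
At local noon the hour angle is zero, so the zenith angle equals |ϕ − δ| = |-61.6° − (+20.892°)| = 82.492°.
Elevation = 90° − 82.492° = 7.5°.

7.5°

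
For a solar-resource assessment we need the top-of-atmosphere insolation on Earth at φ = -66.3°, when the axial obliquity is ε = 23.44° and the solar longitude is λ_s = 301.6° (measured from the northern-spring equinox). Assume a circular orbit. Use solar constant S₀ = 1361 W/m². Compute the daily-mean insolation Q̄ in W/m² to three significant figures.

Solar declination: sin δ = sin ε · sin λ_s = sin 23.44° × sin 301.6° = -0.33881, so δ = -19.804°.
cos H₀ = −tan(-66.3°) tan(-19.804°) = -0.8203, H₀ = 2.5328 rad.
Bracket: H₀ sin φ sin δ + cos φ cos δ sin H₀ = 2.5328×-0.91566×-0.33881 + 0.40195×0.94086×0.57187 = 0.785763 + 0.216269 = 1.002032.
Q̄ = (S₀/π) × [bracket] = (1361/π) × 1.002032 = 434.1 W/m².

Q̄ ≈ 434 W/m²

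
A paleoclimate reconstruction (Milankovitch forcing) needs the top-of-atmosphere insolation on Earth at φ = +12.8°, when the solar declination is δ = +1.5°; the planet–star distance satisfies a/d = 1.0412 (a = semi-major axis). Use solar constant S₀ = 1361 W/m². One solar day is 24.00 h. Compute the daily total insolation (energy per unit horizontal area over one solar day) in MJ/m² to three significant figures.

39.9 MJ/m²

cos H₀ = −tan(+12.8°) tan(+1.500°) = -0.0059, H₀ = 1.5767 rad.
Bracket: H₀ sin φ sin δ + cos φ cos δ sin H₀ = 1.5767×0.22155×0.02618 + 0.97515×0.99966×0.99998 = 0.009145 + 0.974799 = 0.983944.
Inverse-square distance factor (a/d)² = 1.0412² = 1.084097.
Q̄ = (S₀/π) × 1.084097 × [bracket] = (1361/π) × 1.084097 × 0.983944 = 462.11 W/m².
Daily total = Q̄ × 24.00 h × 3600 s/h = 462.11 × 24.00 × 3600 / 10⁶ = 39.93 MJ/m².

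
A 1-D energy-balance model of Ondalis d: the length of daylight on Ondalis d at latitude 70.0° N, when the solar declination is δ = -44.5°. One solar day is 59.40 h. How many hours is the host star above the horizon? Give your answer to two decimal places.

cos H₀ = −tan φ · tan δ = 2.6999 ≥ 1, so the host star never rises (polar night) and H₀ = 0.
Daylight = 2H₀/(2π) × 59.40 h = (0.0000/π) × 59.40 = 0.00 h.

0.00 h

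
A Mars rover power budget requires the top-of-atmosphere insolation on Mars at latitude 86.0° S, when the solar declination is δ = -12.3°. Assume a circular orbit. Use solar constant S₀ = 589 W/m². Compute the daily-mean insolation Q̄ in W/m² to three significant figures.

Q̄ ≈ 125 W/m²

cos H₀ = −tan(-86.0°) tan(-12.300°) = -3.1180 ≤ −1 ⇒ polar day, H₀ = π.
Bracket: H₀ sin φ sin δ + cos φ cos δ sin H₀ = 3.1416×-0.99756×-0.21303 + 0.06976×0.97705×0.00000 = 0.667622 + 0.000000 = 0.667622.
Q̄ = (S₀/π) × [bracket] = (589/π) × 0.667622 = 125.2 W/m².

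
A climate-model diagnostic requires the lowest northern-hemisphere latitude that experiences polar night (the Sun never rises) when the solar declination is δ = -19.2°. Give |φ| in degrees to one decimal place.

|φ| = 70.8°

Polar night requires cos H₀ = −tan φ tan δ ≥ 1, i.e. tan φ tan δ ≤ −1.
The boundary is |tan φ| · |tan δ| = 1, so |φ| = 90° − |δ| = 90° − 19.2° = 70.8° in the northern hemisphere.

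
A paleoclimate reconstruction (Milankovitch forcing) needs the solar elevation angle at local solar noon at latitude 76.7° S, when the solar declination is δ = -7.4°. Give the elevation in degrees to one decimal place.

At local noon the hour angle is zero, so the zenith angle equals |φ − δ| = |-76.7° − (-7.400°)| = 69.300°.
Elevation = 90° − 69.300° = 20.7°.

20.7°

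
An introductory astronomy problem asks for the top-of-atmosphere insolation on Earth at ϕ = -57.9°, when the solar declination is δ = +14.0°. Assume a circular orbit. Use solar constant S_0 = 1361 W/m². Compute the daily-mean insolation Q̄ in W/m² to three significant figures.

Q̄ ≈ 102 W/m²

cos h₀ = −tan(-57.9°) tan(+14.000°) = 0.3975, h₀ = 1.1620 rad.
Bracket: h₀ sin ϕ sin δ + cos ϕ cos δ sin h₀ = 1.1620×-0.84712×0.24192 + 0.53140×0.97030×0.91762 = -0.238135 + 0.473141 = 0.235006.
Q̄ = (S_0/π) × [bracket] = (1361/π) × 0.235006 = 101.8 W/m².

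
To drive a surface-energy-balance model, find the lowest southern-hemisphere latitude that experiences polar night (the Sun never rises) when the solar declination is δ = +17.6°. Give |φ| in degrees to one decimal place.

|φ| = 72.4°

Polar night requires cos H₀ = −tan φ tan δ ≥ 1, i.e. tan φ tan δ ≤ −1.
The boundary is |tan φ| · |tan δ| = 1, so |φ| = 90° − |δ| = 90° − 17.6° = 72.4° in the southern hemisphere.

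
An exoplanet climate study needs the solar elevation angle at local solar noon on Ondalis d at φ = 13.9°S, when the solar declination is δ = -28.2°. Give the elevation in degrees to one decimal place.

75.7°

At local noon the hour angle is zero, so the zenith angle equals |φ − δ| = |-13.9° − (-28.200°)| = 14.300°.
Elevation = 90° − 14.300° = 75.7°.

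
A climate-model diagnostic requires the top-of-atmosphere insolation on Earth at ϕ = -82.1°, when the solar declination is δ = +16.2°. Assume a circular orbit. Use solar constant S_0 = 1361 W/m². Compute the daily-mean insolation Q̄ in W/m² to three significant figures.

Q̄ ≈ 0.00 W/m²

cos h₀ = −tan(-82.1°) tan(+16.200°) = 2.0937 ≥ 1 ⇒ polar night, h₀ = 0 and Q̄ = 0.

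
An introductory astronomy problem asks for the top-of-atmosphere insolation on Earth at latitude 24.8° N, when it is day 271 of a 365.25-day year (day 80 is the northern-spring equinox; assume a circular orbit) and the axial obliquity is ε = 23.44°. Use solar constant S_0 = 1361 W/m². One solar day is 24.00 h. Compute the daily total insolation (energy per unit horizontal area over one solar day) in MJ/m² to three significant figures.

32.5 MJ/m²

Solar longitude: L_s = 360° × (271 − 80)/365.25 = 188.255°.
sin δ = sin 23.44° × sin 188.255° = -0.05711, so δ = -3.274°.
cos h₀ = −tan(+24.8°) tan(-3.274°) = 0.0264, h₀ = 1.5444 rad.
Bracket: h₀ sin ϕ sin δ + cos ϕ cos δ sin h₀ = 1.5444×0.41945×-0.05711 + 0.90778×0.99837×0.99965 = -0.036996 + 0.905983 = 0.868987.
Q̄ = (S_0/π) × [bracket] = (1361/π) × 0.868987 = 376.46 W/m².
Daily total = Q̄ × 24.00 h × 3600 s/h = 376.46 × 24.00 × 3600 / 10⁶ = 32.53 MJ/m².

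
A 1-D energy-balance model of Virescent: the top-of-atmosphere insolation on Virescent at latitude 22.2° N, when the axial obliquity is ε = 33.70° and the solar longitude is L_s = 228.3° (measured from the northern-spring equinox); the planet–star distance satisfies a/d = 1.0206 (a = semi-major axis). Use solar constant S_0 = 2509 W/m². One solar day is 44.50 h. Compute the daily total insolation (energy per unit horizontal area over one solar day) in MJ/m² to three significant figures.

81.5 MJ/m²

Solar declination: sin δ = sin ε · sin L_s = sin 33.70° × sin 228.3° = -0.41427, so δ = -24.473°.
cos h₀ = −tan(+22.2°) tan(-24.473°) = 0.1857, h₀ = 1.3840 rad.
Bracket: h₀ sin ϕ sin δ + cos ϕ cos δ sin h₀ = 1.3840×0.37784×-0.41427 + 0.92587×0.91015×0.98260 = -0.216634 + 0.828018 = 0.611384.
Inverse-square distance factor (a/d)² = 1.0206² = 1.041624.
Q̄ = (S_0/π) × 1.041624 × [bracket] = (2509/π) × 1.041624 × 0.611384 = 508.60 W/m².
Daily total = Q̄ × 44.50 h × 3600 s/h = 508.60 × 44.50 × 3600 / 10⁶ = 81.48 MJ/m².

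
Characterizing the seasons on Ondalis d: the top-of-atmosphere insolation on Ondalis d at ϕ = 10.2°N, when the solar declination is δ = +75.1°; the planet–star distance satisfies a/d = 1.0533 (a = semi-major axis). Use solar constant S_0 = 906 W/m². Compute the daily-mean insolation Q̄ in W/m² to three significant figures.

cos h₀ = −tan(+10.2°) tan(+75.100°) = -0.6762, h₀ = 2.3134 rad.
Bracket: h₀ sin ϕ sin δ + cos ϕ cos δ sin h₀ = 2.3134×0.17708×0.96638 + 0.98420×0.25713×0.73670 = 0.395884 + 0.186435 = 0.582319.
Inverse-square distance factor (a/d)² = 1.0533² = 1.109441.
Q̄ = (S_0/π) × 1.109441 × [bracket] = (906/π) × 1.109441 × 0.582319 = 186.3 W/m².

Q̄ ≈ 186 W/m²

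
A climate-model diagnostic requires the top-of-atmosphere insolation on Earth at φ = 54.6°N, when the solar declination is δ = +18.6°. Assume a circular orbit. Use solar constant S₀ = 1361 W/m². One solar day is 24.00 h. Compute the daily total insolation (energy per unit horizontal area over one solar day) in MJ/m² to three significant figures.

38.2 MJ/m²

cos H₀ = −tan(+54.6°) tan(+18.600°) = -0.4736, H₀ = 2.0641 rad.
Bracket: H₀ sin φ sin δ + cos φ cos δ sin H₀ = 2.0641×0.81513×0.31896 + 0.57928×0.94777×0.88076 = 0.536653 + 0.483559 = 1.020212.
Q̄ = (S₀/π) × [bracket] = (1361/π) × 1.020212 = 441.98 W/m².
Daily total = Q̄ × 24.00 h × 3600 s/h = 441.98 × 24.00 × 3600 / 10⁶ = 38.19 MJ/m².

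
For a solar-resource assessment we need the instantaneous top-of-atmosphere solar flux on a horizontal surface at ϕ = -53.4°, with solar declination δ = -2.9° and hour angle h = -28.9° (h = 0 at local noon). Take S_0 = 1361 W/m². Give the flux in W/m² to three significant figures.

765 W/m²

cos θ_z = sin ϕ sin δ + cos ϕ cos δ cos h = 0.040617 + 0.521305 = 0.561922.
Flux = S_0 · cos θ_z = 1361 × 0.561922 = 764.8 W/m².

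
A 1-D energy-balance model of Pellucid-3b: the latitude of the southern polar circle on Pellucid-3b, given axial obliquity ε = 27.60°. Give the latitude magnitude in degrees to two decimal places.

The polar circle is the lowest latitude that experiences at least one full rotation of continuous darkness at the northern-summer solstice; it lies at |ϕ| = 90° − ε = 90° − 27.60° = 62.40°.

62.40°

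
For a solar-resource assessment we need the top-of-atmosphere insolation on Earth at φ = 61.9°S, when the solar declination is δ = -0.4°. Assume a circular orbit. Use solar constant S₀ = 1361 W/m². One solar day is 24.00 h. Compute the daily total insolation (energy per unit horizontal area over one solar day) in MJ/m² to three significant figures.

cos H₀ = −tan(-61.9°) tan(-0.400°) = -0.0131, H₀ = 1.5839 rad.
Bracket: H₀ sin φ sin δ + cos φ cos δ sin H₀ = 1.5839×-0.88213×-0.00698 + 0.47101×0.99998×0.99991 = 0.009752 + 0.470958 = 0.480710.
Q̄ = (S₀/π) × [bracket] = (1361/π) × 0.480710 = 208.25 W/m².
Daily total = Q̄ × 24.00 h × 3600 s/h = 208.25 × 24.00 × 3600 / 10⁶ = 17.99 MJ/m².

18.0 MJ/m²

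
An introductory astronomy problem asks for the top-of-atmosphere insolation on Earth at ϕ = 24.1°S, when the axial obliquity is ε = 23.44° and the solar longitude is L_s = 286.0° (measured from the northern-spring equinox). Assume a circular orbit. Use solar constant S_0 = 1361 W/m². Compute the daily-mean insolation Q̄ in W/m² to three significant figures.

Q̄ ≈ 478 W/m²

Solar declination: sin δ = sin ε · sin L_s = sin 23.44° × sin 286.0° = -0.38238, so δ = -22.481°.
cos h₀ = −tan(-24.1°) tan(-22.481°) = -0.1851, h₀ = 1.7570 rad.
Bracket: h₀ sin ϕ sin δ + cos ϕ cos δ sin h₀ = 1.7570×-0.40833×-0.38238 + 0.91283×0.92401×0.98272 = 0.274333 + 0.828889 = 1.103222.
Q̄ = (S_0/π) × [bracket] = (1361/π) × 1.103222 = 477.9 W/m².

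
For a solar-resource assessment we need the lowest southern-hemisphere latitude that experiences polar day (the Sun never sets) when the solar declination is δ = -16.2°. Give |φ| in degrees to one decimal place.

Polar day requires cos H₀ = −tan φ tan δ ≤ −1, i.e. tan φ tan δ ≥ 1.
The boundary is |tan φ| · |tan δ| = 1, so |φ| = 90° − |δ| = 90° − 16.2° = 73.8° in the southern hemisphere.

|φ| = 73.8°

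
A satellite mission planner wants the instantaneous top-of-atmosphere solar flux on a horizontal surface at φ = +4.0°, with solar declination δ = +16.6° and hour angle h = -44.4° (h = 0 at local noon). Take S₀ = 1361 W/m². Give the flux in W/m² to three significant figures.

957 W/m²

cos θ_z = sin φ sin δ + cos φ cos δ cos h = 0.019929 + 0.683027 = 0.702956.
Flux = S₀ · cos θ_z = 1361 × 0.702956 = 956.7 W/m².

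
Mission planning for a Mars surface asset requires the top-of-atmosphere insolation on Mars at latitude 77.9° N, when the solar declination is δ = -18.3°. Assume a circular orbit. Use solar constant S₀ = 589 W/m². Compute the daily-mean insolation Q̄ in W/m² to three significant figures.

cos H₀ = −tan(+77.9°) tan(-18.300°) = 1.5427 ≥ 1 ⇒ polar night, H₀ = 0 and Q̄ = 0.

Q̄ ≈ 0.00 W/m²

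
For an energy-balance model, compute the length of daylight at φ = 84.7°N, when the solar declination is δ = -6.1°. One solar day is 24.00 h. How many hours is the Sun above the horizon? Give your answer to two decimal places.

0.00 h

cos H₀ = −tan φ · tan δ = 1.1520 ≥ 1, so the Sun never rises (polar night) and H₀ = 0.
Daylight = 2H₀/(2π) × 24.00 h = (0.0000/π) × 24.00 = 0.00 h.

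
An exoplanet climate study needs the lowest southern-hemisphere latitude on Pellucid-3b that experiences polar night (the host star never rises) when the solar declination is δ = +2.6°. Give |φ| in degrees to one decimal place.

|φ| = 87.4°

Polar night requires cos H₀ = −tan φ tan δ ≥ 1, i.e. tan φ tan δ ≤ −1.
The boundary is |tan φ| · |tan δ| = 1, so |φ| = 90° − |δ| = 90° − 2.6° = 87.4° in the southern hemisphere.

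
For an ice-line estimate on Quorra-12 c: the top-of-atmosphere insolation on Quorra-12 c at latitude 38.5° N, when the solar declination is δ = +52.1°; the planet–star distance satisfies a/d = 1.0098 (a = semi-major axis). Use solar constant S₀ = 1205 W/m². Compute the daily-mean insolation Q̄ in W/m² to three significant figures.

Q̄ ≈ 604 W/m²

cos H₀ = −tan(+38.5°) tan(+52.100°) = -1.0218 ≤ −1 ⇒ polar day, H₀ = π.
Bracket: H₀ sin φ sin δ + cos φ cos δ sin H₀ = 3.1416×0.62251×0.78908 + 0.78261×0.61429×0.00000 = 1.543186 + 0.000000 = 1.543186.
Inverse-square distance factor (a/d)² = 1.0098² = 1.019696.
Q̄ = (S₀/π) × 1.019696 × [bracket] = (1205/π) × 1.019696 × 1.543186 = 603.6 W/m².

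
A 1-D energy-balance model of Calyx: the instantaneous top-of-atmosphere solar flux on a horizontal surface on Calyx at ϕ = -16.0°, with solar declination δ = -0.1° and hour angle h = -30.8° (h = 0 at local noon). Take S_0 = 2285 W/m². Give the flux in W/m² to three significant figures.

cos θ_z = sin ϕ sin δ + cos ϕ cos δ cos h = 0.000481 + 0.825684 = 0.826165.
Flux = S_0 · cos θ_z = 2285 × 0.826165 = 1888 W/m².

1.89e+03 W/m²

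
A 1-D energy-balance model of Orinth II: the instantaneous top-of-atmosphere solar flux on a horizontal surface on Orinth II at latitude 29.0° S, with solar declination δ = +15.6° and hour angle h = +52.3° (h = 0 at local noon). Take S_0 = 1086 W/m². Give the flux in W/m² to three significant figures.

418 W/m²

cos θ_z = sin ϕ sin δ + cos ϕ cos δ cos h = -0.130375 + 0.515151 = 0.384776.
Flux = S_0 · cos θ_z = 1086 × 0.384776 = 417.9 W/m².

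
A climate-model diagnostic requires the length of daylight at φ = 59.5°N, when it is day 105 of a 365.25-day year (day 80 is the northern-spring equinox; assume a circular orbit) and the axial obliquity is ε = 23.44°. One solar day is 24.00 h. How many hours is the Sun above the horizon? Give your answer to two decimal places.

Solar longitude: λ_s = 360° × (105 − 80)/365.25 = 24.641°.
sin δ = sin 23.44° × sin 24.641° = 0.16585, so δ = +9.547°.
cos H₀ = −tan φ · tan δ = −tan(+59.5°) × tan(+9.547°) = -0.2855, so H₀ = 1.8603 rad = 106.59°.
Daylight = 2H₀/(2π) × 24.00 h = (1.8603/π) × 24.00 = 14.21 h.

14.21 h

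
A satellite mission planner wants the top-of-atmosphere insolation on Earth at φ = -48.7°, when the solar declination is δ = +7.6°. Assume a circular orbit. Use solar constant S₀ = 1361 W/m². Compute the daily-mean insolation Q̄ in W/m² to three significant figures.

Q̄ ≈ 219 W/m²

cos H₀ = −tan(-48.7°) tan(+7.600°) = 0.1519, H₀ = 1.4183 rad.
Bracket: H₀ sin φ sin δ + cos φ cos δ sin H₀ = 1.4183×-0.75126×0.13226 + 0.66000×0.99122×0.98840 = -0.140925 + 0.646616 = 0.505691.
Q̄ = (S₀/π) × [bracket] = (1361/π) × 0.505691 = 219.1 W/m².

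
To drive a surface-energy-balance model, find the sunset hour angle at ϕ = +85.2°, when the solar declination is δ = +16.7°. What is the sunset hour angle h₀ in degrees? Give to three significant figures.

h₀ = 180°

Sunrise equation: cos h₀ = −tan ϕ · tan δ = -3.5728 ≤ −1, so the Sun never sets (polar day) and h₀ = π.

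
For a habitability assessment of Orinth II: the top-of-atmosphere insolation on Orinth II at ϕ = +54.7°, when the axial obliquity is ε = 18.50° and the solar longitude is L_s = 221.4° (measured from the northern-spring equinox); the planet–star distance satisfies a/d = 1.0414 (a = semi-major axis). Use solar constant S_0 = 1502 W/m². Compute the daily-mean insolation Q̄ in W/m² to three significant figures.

Solar declination: sin δ = sin ε · sin L_s = sin 18.50° × sin 221.4° = -0.20984, so δ = -12.113°.
cos h₀ = −tan(+54.7°) tan(-12.113°) = 0.3031, h₀ = 1.2628 rad.
Bracket: h₀ sin ϕ sin δ + cos ϕ cos δ sin h₀ = 1.2628×0.81614×-0.20984 + 0.57786×0.97774×0.95295 = -0.216266 + 0.538414 = 0.322148.
Inverse-square distance factor (a/d)² = 1.0414² = 1.084514.
Q̄ = (S_0/π) × 1.084514 × [bracket] = (1502/π) × 1.084514 × 0.322148 = 167.0 W/m².

Q̄ ≈ 167 W/m²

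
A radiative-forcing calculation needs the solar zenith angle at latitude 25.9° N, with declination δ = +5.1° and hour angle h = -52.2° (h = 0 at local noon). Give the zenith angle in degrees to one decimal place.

θ_z = 54.0°

cos θ_z = sin φ sin δ + cos φ cos δ cos h = 0.038829 + 0.549163 = 0.587992.
θ_z = arccos(0.587992) = 54.0°.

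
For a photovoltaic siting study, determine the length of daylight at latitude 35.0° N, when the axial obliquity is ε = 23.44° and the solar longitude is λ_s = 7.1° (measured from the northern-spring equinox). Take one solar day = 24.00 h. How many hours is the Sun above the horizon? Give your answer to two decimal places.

Solar declination: sin δ = sin ε · sin λ_s = sin 23.44° × sin 7.1° = 0.04917, so δ = +2.818°.
cos H₀ = −tan φ · tan δ = −tan(+35.0°) × tan(+2.818°) = -0.0345, so H₀ = 1.6053 rad = 91.98°.
Daylight = 2H₀/(2π) × 24.00 h = (1.6053/π) × 24.00 = 12.26 h.

12.26 h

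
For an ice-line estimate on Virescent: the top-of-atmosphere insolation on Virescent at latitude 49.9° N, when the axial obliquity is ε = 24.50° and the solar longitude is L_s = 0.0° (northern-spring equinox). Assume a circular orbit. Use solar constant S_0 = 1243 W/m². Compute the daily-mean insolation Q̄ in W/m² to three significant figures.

Q̄ ≈ 255 W/m²

Solar declination: sin δ = sin ε · sin L_s = sin 24.50° × sin 0.0° = 0.00000, so δ = +0.000°.
cos h₀ = −tan(+49.9°) tan(+0.000°) = -0.0000, h₀ = 1.5708 rad.
Bracket: h₀ sin ϕ sin δ + cos ϕ cos δ sin h₀ = 1.5708×0.76492×0.00000 + 0.64412×1.00000×1.00000 = 0.000000 + 0.644120 = 0.644120.
Q̄ = (S_0/π) × [bracket] = (1243/π) × 0.644120 = 254.9 W/m².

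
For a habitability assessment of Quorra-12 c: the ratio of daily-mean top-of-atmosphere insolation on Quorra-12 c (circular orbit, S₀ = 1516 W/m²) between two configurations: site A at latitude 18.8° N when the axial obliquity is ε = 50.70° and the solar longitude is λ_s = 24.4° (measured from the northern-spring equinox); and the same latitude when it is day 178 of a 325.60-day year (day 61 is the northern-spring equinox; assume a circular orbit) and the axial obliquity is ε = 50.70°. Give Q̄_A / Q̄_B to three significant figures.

Q̄_A / Q̄_B ≈ 0.980

— Configuration A (φ=+18.8°):
Solar declination: sin δ = sin ε · sin λ_s = sin 50.70° × sin 24.4° = 0.31968, so δ = +18.643°.
cos H₀ = −tan(+18.8°) tan(+18.643°) = -0.1149, H₀ = 1.6859 rad.
Bracket: H₀ sin φ sin δ + cos φ cos δ sin H₀ = 1.6859×0.32227×0.31968 + 0.94665×0.94753×0.99338 = 0.173687 + 0.891041 = 1.064728.
Q̄ = (S₀/π) × [bracket] = (1516/π) × 1.064728 = 513.79 W/m².
— Configuration B (φ=+18.8°):
Solar longitude: λ_s = 360° × (178 − 61)/325.60 = 129.361°.
sin δ = sin 50.70° × sin 129.361° = 0.59830, so δ = +36.749°.
cos H₀ = −tan(+18.8°) tan(+36.749°) = -0.2542, H₀ = 1.8278 rad.
Bracket: H₀ sin φ sin δ + cos φ cos δ sin H₀ = 1.8278×0.32227×0.59830 + 0.94665×0.80127×0.96715 = 0.352426 + 0.733605 = 1.086031.
Q̄ = (S₀/π) × [bracket] = (1516/π) × 1.086031 = 524.07 W/m².
Ratio Q̄_A / Q̄_B = 513.79 / 524.07 = 0.9804.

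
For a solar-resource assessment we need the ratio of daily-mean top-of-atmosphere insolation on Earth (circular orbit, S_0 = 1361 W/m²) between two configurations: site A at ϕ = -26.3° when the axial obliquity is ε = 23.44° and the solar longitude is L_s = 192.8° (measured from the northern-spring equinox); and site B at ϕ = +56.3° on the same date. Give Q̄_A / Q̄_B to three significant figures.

Q̄_A / Q̄_B ≈ 2.16

— Configuration A (ϕ=-26.3°):
Solar declination: sin δ = sin ε · sin L_s = sin 23.44° × sin 192.8° = -0.08813, so δ = -5.056°.
cos h₀ = −tan(-26.3°) tan(-5.056°) = -0.0437, h₀ = 1.6145 rad.
Bracket: h₀ sin ϕ sin δ + cos ϕ cos δ sin h₀ = 1.6145×-0.44307×-0.08813 + 0.89649×0.99611×0.99904 = 0.063043 + 0.892145 = 0.955188.
Q̄ = (S_0/π) × [bracket] = (1361/π) × 0.955188 = 413.81 W/m².
— Configuration B (ϕ=+56.3°):
cos h₀ = −tan(+56.3°) tan(-5.056°) = 0.1327, h₀ = 1.4377 rad.
Bracket: h₀ sin ϕ sin δ + cos ϕ cos δ sin h₀ = 1.4377×0.83195×-0.08813 + 0.55484×0.99611×0.99116 = -0.105412 + 0.547796 = 0.442384.
Q̄ = (S_0/π) × [bracket] = (1361/π) × 0.442384 = 191.65 W/m².
Ratio Q̄_A / Q̄_B = 413.81 / 191.65 = 2.159.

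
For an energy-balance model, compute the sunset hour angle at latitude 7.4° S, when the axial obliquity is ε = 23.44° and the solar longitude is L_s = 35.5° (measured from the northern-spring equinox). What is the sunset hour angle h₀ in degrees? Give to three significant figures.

h₀ = 88.2°

Solar declination: sin δ = sin ε · sin L_s = sin 23.44° × sin 35.5° = 0.23100, so δ = +13.356°.
cos h₀ = −tan ϕ · tan δ = −tan(-7.4°) × tan(+13.356°) = 0.0308, so h₀ = 1.5400 rad = 88.23°.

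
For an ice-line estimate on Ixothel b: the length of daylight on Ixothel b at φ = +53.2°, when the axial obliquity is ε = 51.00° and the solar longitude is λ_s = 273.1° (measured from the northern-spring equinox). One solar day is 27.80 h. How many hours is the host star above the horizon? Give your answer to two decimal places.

Solar declination: sin δ = sin ε · sin λ_s = sin 51.00° × sin 273.1° = -0.77601, so δ = -50.897°.
cos H₀ = −tan φ · tan δ = 1.6446 ≥ 1, so the host star never rises (polar night) and H₀ = 0.
Daylight = 2H₀/(2π) × 27.80 h = (0.0000/π) × 27.80 = 0.00 h.

0.00 h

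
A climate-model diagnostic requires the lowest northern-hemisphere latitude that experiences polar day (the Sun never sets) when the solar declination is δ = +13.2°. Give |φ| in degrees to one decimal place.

|φ| = 76.8°

Polar day requires cos H₀ = −tan φ tan δ ≤ −1, i.e. tan φ tan δ ≥ 1.
The boundary is |tan φ| · |tan δ| = 1, so |φ| = 90° − |δ| = 90° − 13.2° = 76.8° in the northern hemisphere.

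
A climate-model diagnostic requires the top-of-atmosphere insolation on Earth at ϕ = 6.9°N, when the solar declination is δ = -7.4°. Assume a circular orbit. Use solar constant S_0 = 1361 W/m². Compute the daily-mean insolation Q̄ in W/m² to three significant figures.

cos h₀ = −tan(+6.9°) tan(-7.400°) = 0.0157, h₀ = 1.5551 rad.
Bracket: h₀ sin ϕ sin δ + cos ϕ cos δ sin h₀ = 1.5551×0.12014×-0.12880 + 0.99276×0.99167×0.99988 = -0.024064 + 0.984372 = 0.960308.
Q̄ = (S_0/π) × [bracket] = (1361/π) × 0.960308 = 416.0 W/m².

Q̄ ≈ 416 W/m²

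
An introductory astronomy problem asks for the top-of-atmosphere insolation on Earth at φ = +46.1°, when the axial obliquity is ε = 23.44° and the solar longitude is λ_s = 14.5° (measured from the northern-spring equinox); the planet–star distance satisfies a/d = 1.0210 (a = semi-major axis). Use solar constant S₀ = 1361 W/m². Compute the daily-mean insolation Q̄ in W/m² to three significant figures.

Solar declination: sin δ = sin ε · sin λ_s = sin 23.44° × sin 14.5° = 0.09960, so δ = +5.716°.
cos H₀ = −tan(+46.1°) tan(+5.716°) = -0.1040, H₀ = 1.6750 rad.
Bracket: H₀ sin φ sin δ + cos φ cos δ sin H₀ = 1.6750×0.72055×0.09960 + 0.69340×0.99503×0.99458 = 0.120209 + 0.686214 = 0.806423.
Inverse-square distance factor (a/d)² = 1.0210² = 1.042441.
Q̄ = (S₀/π) × 1.042441 × [bracket] = (1361/π) × 1.042441 × 0.806423 = 364.2 W/m².

Q̄ ≈ 364 W/m²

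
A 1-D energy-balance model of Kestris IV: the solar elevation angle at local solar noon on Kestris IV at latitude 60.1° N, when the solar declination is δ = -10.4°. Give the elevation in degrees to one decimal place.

19.5°

At local noon the hour angle is zero, so the zenith angle equals |ϕ − δ| = |+60.1° − (-10.400°)| = 70.500°.
Elevation = 90° − 70.500° = 19.5°.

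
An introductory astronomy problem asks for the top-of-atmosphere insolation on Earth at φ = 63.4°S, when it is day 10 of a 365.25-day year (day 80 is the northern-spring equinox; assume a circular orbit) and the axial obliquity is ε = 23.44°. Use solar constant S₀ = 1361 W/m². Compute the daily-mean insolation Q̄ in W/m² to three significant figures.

Q̄ ≈ 467 W/m²

Solar longitude: λ_s = 360° × (10 − 80)/365.25 = -68.994°, i.e. -68.994° + 360° = 291.006°.
sin δ = sin 23.44° × sin 291.006° = -0.37135, so δ = -21.799°.
cos H₀ = −tan(-63.4°) tan(-21.799°) = -0.7987, H₀ = 2.4959 rad.
Bracket: H₀ sin φ sin δ + cos φ cos δ sin H₀ = 2.4959×-0.89415×-0.37135 + 0.44776×0.92849×0.60175 = 0.828745 + 0.250172 = 1.078917.
Q̄ = (S₀/π) × [bracket] = (1361/π) × 1.078917 = 467.4 W/m².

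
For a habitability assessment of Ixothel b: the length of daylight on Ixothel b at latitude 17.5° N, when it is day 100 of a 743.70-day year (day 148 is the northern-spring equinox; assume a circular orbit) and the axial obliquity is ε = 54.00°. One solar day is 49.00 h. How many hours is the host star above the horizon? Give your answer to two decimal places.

Solar longitude: L_s = 360° × (100 − 148)/743.70 = -23.235°, i.e. -23.235° + 360° = 336.765°.
sin δ = sin 54.00° × sin 336.765° = -0.31916, so δ = -18.612°.
cos h₀ = −tan ϕ · tan δ = −tan(+17.5°) × tan(-18.612°) = 0.1062, so h₀ = 1.4644 rad = 83.90°.
Daylight = 2h₀/(2π) × 49.00 h = (1.4644/π) × 49.00 = 22.84 h.

22.84 h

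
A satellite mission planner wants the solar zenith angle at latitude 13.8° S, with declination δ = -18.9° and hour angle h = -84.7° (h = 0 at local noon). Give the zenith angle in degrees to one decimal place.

cos θ_z = sin φ sin δ + cos φ cos δ cos h = 0.077265 + 0.084868 = 0.162133.
θ_z = arccos(0.162133) = 80.7°.

θ_z = 80.7°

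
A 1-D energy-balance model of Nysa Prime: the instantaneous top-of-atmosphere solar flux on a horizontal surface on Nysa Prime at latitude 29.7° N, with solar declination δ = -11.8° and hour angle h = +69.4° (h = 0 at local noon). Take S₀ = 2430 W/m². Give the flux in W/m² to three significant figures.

481 W/m²

cos θ_z = sin φ sin δ + cos φ cos δ cos h = -0.101319 + 0.299162 = 0.197843.
Flux = S₀ · cos θ_z = 2430 × 0.197843 = 480.8 W/m².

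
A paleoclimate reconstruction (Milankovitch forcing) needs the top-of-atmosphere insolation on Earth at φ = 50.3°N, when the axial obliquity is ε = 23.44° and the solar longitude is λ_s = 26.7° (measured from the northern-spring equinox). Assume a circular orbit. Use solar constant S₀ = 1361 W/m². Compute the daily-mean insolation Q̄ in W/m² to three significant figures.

Q̄ ≈ 372 W/m²

Solar declination: sin δ = sin ε · sin λ_s = sin 23.44° × sin 26.7° = 0.17873, so δ = +10.296°.
cos H₀ = −tan(+50.3°) tan(+10.296°) = -0.2188, H₀ = 1.7914 rad.
Bracket: H₀ sin φ sin δ + cos φ cos δ sin H₀ = 1.7914×0.76940×0.17873 + 0.63877×0.98390×0.97577 = 0.246344 + 0.613258 = 0.859602.
Q̄ = (S₀/π) × [bracket] = (1361/π) × 0.859602 = 372.4 W/m².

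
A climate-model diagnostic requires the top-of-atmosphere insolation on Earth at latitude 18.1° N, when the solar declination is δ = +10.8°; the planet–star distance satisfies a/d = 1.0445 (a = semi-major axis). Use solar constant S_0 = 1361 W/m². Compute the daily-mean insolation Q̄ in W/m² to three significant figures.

cos h₀ = −tan(+18.1°) tan(+10.800°) = -0.0624, h₀ = 1.6332 rad.
Bracket: h₀ sin ϕ sin δ + cos ϕ cos δ sin h₀ = 1.6332×0.31068×0.18738 + 0.95052×0.98229×0.99805 = 0.095077 + 0.931866 = 1.026943.
Inverse-square distance factor (a/d)² = 1.0445² = 1.090980.
Q̄ = (S_0/π) × 1.090980 × [bracket] = (1361/π) × 1.090980 × 1.026943 = 485.4 W/m².

Q̄ ≈ 485 W/m²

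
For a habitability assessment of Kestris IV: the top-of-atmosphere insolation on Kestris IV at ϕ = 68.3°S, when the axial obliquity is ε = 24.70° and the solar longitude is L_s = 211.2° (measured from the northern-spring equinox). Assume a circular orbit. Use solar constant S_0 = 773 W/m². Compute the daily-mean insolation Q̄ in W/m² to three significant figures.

Q̄ ≈ 181 W/m²

Solar declination: sin δ = sin ε · sin L_s = sin 24.70° × sin 211.2° = -0.21647, so δ = -12.502°.
cos h₀ = −tan(-68.3°) tan(-12.502°) = -0.5572, h₀ = 2.1618 rad.
Bracket: h₀ sin ϕ sin δ + cos ϕ cos δ sin h₀ = 2.1618×-0.92913×-0.21647 + 0.36975×0.97629×0.83040 = 0.434800 + 0.299760 = 0.734560.
Q̄ = (S_0/π) × [bracket] = (773/π) × 0.734560 = 180.7 W/m².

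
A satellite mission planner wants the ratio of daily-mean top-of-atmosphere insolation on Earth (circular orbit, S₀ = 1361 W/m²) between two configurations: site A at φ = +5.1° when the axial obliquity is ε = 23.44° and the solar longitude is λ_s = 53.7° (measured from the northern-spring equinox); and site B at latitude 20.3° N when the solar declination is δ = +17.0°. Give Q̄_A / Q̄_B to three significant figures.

— Configuration A (φ=+5.1°):
Solar declination: sin δ = sin ε · sin λ_s = sin 23.44° × sin 53.7° = 0.32059, so δ = +18.699°.
cos H₀ = −tan(+5.1°) tan(+18.699°) = -0.0302, H₀ = 1.6010 rad.
Bracket: H₀ sin φ sin δ + cos φ cos δ sin H₀ = 1.6010×0.08889×0.32059 + 0.99604×0.94722×0.99954 = 0.045624 + 0.943035 = 0.988659.
Q̄ = (S₀/π) × [bracket] = (1361/π) × 0.988659 = 428.31 W/m².
— Configuration B (φ=+20.3°):
cos H₀ = −tan(+20.3°) tan(+17.000°) = -0.1131, H₀ = 1.6841 rad.
Bracket: H₀ sin φ sin δ + cos φ cos δ sin H₀ = 1.6841×0.34694×0.29237 + 0.93789×0.95630×0.99358 = 0.170826 + 0.891146 = 1.061972.
Q̄ = (S₀/π) × [bracket] = (1361/π) × 1.061972 = 460.07 W/m².
Ratio Q̄_A / Q̄_B = 428.31 / 460.07 = 0.9310.

Q̄_A / Q̄_B ≈ 0.931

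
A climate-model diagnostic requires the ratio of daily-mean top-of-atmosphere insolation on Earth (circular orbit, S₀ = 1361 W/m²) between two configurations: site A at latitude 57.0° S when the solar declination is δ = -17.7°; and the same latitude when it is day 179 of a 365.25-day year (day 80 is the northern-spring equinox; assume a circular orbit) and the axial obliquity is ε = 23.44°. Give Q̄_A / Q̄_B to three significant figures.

Q̄_A / Q̄_B ≈ 10.4

— Configuration A (φ=-57.0°):
cos H₀ = −tan(-57.0°) tan(-17.700°) = -0.4914, H₀ = 2.0845 rad.
Bracket: H₀ sin φ sin δ + cos φ cos δ sin H₀ = 2.0845×-0.83867×-0.30403 + 0.54464×0.95266×0.87092 = 0.531508 + 0.451883 = 0.983391.
Q̄ = (S₀/π) × [bracket] = (1361/π) × 0.983391 = 426.02 W/m².
— Configuration B (φ=-57.0°):
Solar longitude: λ_s = 360° × (179 − 80)/365.25 = 97.577°.
sin δ = sin 23.44° × sin 97.577° = 0.39432, so δ = +23.223°.
cos H₀ = −tan(-57.0°) tan(+23.223°) = 0.6607, H₀ = 0.8490 rad.
Bracket: H₀ sin φ sin δ + cos φ cos δ sin H₀ = 0.8490×-0.83867×0.39432 + 0.54464×0.91898×0.75063 = -0.280768 + 0.375700 = 0.094932.
Q̄ = (S₀/π) × [bracket] = (1361/π) × 0.094932 = 41.126 W/m².
Ratio Q̄_A / Q̄_B = 426.02 / 41.126 = 10.36.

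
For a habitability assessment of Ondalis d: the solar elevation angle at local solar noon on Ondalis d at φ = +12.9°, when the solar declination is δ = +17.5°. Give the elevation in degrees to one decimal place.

At local noon the hour angle is zero, so the zenith angle equals |φ − δ| = |+12.9° − (+17.500°)| = 4.600°.
Elevation = 90° − 4.600° = 85.4°.

85.4°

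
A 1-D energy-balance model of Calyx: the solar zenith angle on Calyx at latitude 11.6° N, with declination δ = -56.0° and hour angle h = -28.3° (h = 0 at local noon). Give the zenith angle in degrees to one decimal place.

cos θ_z = sin φ sin δ + cos φ cos δ cos h = -0.166701 + 0.482300 = 0.315599.
θ_z = arccos(0.315599) = 71.6°.

θ_z = 71.6°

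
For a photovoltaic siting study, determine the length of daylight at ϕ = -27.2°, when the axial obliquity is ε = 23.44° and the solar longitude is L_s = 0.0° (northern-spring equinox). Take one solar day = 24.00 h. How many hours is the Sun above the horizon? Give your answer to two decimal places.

12.00 h

Solar declination: sin δ = sin ε · sin L_s = sin 23.44° × sin 0.0° = 0.00000, so δ = +0.000°.
cos h₀ = −tan ϕ · tan δ = −tan(-27.2°) × tan(+0.000°) = 0.0000, so h₀ = 1.5708 rad = 90.00°.
Daylight = 2h₀/(2π) × 24.00 h = (1.5708/π) × 24.00 = 12.00 h.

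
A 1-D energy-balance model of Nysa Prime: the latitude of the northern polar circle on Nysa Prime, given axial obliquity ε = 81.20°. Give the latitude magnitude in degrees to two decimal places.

8.80°

The polar circle is the lowest latitude that experiences at least one full rotation of continuous daylight at the northern-summer solstice; it lies at |ϕ| = 90° − ε = 90° − 81.20° = 8.80°.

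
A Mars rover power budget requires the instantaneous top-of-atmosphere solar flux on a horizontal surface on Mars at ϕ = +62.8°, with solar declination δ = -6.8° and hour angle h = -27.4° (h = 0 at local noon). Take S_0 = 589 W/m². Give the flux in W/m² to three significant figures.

175 W/m²

cos θ_z = sin ϕ sin δ + cos ϕ cos δ cos h = -0.105310 + 0.402964 = 0.297654.
Flux = S_0 · cos θ_z = 589 × 0.297654 = 175.3 W/m².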